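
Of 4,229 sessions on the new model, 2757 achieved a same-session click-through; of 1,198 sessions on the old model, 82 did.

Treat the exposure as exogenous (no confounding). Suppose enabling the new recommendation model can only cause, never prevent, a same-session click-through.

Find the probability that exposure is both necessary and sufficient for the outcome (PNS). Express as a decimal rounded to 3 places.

PNS ≈ 0.583

p₁ = P(outcome | exposed) = 2757/4229 = 0.65193
p₀ = P(outcome | unexposed) = 82/1198 = 0.068447
Under exogeneity and monotonicity, PNS = p₁ − p₀.
PNS = 0.65193 − 0.068447 = 0.58348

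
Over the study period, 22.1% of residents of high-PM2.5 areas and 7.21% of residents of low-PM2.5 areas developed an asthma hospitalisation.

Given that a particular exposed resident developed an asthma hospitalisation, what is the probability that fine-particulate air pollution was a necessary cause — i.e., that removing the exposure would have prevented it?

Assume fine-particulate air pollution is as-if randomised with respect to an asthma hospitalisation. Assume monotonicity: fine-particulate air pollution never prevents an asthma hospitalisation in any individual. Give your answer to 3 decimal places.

PN ≈ 0.674

p₁ = 0.221, p₀ = 0.0721.
Under exogeneity and monotonicity, PN = (p₁ − p₀) / p₁.
PN = (0.221 − 0.0721) / 0.221 = 0.1489 / 0.221 ≈ 0.6738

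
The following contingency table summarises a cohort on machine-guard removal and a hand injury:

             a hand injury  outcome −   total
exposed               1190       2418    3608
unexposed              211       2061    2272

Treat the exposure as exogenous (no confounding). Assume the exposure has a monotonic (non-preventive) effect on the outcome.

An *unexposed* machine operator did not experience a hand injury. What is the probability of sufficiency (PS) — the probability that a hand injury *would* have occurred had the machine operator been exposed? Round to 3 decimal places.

PS ≈ 0.261

p₁ = P(outcome | exposed) = 1190/3608 = 0.32982
p₀ = P(outcome | unexposed) = 211/2272 = 0.09287
Under exogeneity and monotonicity, PS = (p₁ − p₀)/(1 − p₀).
PS = (0.32982 − 0.09287) / 0.90713 ≈ 0.2612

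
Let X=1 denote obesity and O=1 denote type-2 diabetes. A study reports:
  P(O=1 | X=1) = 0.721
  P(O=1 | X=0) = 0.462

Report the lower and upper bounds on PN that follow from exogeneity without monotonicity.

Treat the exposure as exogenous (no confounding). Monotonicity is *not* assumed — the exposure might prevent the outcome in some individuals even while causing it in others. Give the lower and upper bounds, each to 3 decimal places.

0.359 ≤ PN ≤ 0.746

Let p₁ = 0.721, p₀ = 0.462.
Under exogeneity alone the bounds on PN are max{0,(p₁−p₀)/p₁} ≤ PN ≤ min{1,(1−p₀)/p₁}.
  lower = (p₁ − p₀)/p₁ = 0.259 / 0.721 ≈ 0.3592
  upper = min{1, (1 − p₀)/p₁} = 0.538 / 0.721 ≈ 0.7462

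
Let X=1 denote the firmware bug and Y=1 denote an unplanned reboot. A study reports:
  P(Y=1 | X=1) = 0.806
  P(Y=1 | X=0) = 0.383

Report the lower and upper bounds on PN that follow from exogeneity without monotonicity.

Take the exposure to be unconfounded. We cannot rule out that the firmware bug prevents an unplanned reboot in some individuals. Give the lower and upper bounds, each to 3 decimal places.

Let p₁ = 0.806, p₀ = 0.383.
Under exogeneity alone the bounds on PN are max{0,(p₁−p₀)/p₁} ≤ PN ≤ min{1,(1−p₀)/p₁}.
  lower = (p₁ − p₀)/p₁ = 0.423 / 0.806 ≈ 0.5248
  upper = min{1, (1 − p₀)/p₁} = 0.617 / 0.806 ≈ 0.7655

0.525 ≤ PN ≤ 0.766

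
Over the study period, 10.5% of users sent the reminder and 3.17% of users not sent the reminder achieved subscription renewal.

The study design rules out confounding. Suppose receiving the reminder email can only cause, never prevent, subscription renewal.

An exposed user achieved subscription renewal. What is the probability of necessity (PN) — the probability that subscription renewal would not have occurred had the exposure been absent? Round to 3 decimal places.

p₁ = 0.105, p₀ = 0.0317.
Under exogeneity and monotonicity, PN = (p₁ − p₀) / p₁.
PN = (0.105 − 0.0317) / 0.105 = 0.0733 / 0.105 ≈ 0.6981

PN ≈ 0.698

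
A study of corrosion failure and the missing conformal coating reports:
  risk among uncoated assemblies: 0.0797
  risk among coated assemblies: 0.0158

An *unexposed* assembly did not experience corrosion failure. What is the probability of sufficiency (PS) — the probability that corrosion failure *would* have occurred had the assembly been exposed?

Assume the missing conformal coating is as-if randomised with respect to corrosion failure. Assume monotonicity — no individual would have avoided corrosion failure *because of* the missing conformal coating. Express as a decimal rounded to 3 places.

Let p₁ = 0.0797, p₀ = 0.0158.
Under exogeneity and monotonicity, PS = (p₁ − p₀) / (1 − p₀).
PS = (0.0797 − 0.0158) / (1 − 0.0158) = 0.0639 / 0.9842 ≈ 0.0649

PS ≈ 0.065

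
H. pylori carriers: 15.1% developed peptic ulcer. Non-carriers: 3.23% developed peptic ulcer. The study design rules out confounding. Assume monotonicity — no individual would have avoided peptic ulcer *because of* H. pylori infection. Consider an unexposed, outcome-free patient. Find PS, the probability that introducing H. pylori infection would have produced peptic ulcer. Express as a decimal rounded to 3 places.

PS ≈ 0.123

p₁ = 0.151, p₀ = 0.0323.
Under exogeneity and monotonicity, PS = (p₁ − p₀) / (1 − p₀).
PS = (0.151 − 0.0323) / (1 − 0.0323) = 0.1187 / 0.9677 ≈ 0.1227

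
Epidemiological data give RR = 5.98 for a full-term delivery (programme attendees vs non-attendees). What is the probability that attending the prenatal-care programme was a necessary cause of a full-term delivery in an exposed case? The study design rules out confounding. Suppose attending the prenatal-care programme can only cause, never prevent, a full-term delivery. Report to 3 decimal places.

Under exogeneity and monotonicity, PN = (RR − 1) / RR = 1 − 1/RR.
PN = (5.98 − 1) / 5.98 = 4.98 / 5.98 ≈ 0.8328

PN ≈ 0.833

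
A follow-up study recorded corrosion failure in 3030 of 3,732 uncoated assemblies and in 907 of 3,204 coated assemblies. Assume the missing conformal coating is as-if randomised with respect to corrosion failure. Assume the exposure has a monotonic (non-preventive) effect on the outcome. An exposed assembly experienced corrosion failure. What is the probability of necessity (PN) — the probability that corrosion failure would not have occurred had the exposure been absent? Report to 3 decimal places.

p₁ = P(outcome | exposed) = 3030/3732 = 0.8119
p₀ = P(outcome | unexposed) = 907/3204 = 0.28308
Under exogeneity and monotonicity, PN = (p₁ − p₀) / p₁.
PN = (0.8119 − 0.28308) / 0.8119 = 0.52881 / 0.8119 ≈ 0.6513

PN ≈ 0.651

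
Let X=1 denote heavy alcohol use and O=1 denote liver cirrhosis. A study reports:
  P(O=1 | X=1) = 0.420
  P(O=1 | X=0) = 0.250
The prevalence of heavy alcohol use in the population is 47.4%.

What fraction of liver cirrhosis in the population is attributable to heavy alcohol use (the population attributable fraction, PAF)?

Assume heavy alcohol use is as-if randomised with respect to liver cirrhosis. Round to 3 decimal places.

PAF ≈ 0.244

Let p₁ = 0.42, p₀ = 0.25.
Overall risk P(Y=1) = π·p₁ + (1−π)·p₀ = 0.474×0.42 + 0.526×0.25 = 0.33058.
Under exogeneity, PAF = [P(Y=1) − p₀] / P(Y=1).
PAF = (0.33058 − 0.25) / 0.33058 ≈ 0.2438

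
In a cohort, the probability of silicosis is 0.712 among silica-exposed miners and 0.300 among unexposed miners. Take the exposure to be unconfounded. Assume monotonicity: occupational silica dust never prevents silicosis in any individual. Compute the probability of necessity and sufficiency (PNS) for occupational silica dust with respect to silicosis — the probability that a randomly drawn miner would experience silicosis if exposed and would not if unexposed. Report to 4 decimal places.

Let p₁ = 0.712, p₀ = 0.3.
Under exogeneity and monotonicity, PNS = p₁ − p₀.
PNS = 0.712 − 0.3 = 0.412

PNS ≈ 0.4120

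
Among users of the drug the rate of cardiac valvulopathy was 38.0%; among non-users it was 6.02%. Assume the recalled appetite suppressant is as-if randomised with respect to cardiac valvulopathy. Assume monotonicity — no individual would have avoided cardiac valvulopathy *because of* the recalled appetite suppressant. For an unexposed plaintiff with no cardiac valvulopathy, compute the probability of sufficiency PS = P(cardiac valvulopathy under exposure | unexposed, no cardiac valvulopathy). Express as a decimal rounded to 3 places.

p₁ = 0.38, p₀ = 0.0602.
Under exogeneity and monotonicity, PS = (p₁ − p₀) / (1 − p₀).
PS = (0.38 − 0.0602) / (1 − 0.0602) = 0.3198 / 0.9398 ≈ 0.3403

PS ≈ 0.340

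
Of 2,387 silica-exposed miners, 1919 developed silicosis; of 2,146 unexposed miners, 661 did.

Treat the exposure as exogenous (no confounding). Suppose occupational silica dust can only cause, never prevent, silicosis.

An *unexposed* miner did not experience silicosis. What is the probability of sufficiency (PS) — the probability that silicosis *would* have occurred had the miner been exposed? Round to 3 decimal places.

PS ≈ 0.717

p₁ = P(outcome | exposed) = 1919/2387 = 0.80394
p₀ = P(outcome | unexposed) = 661/2146 = 0.30801
Under exogeneity and monotonicity, PS = (p₁ − p₀) / (1 − p₀).
PS = (0.80394 − 0.30801) / (1 − 0.30801) = 0.49592 / 0.69199 ≈ 0.7167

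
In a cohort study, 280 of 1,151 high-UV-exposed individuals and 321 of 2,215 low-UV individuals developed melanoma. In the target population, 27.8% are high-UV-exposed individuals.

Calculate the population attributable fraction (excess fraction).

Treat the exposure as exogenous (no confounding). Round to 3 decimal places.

p₁ = P(outcome | exposed) = 280/1151 = 0.24327
p₀ = P(outcome | unexposed) = 321/2215 = 0.14492
Overall risk P(Y=1) = π·p₁ + (1−π)·p₀ = 0.278×0.24327 + 0.722×0.14492 = 0.17226.
Under exogeneity, PAF = [P(Y=1) − p₀] / P(Y=1).
PAF = (0.17226 − 0.14492) / 0.17226 ≈ 0.1587

PAF ≈ 0.159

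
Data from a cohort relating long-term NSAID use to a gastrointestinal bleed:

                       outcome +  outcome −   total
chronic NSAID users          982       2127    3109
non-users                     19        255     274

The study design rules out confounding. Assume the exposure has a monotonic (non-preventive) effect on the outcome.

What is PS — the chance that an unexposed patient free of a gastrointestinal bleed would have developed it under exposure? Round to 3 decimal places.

p₁ = P(outcome | exposed) = 982/3109 = 0.31586
p₀ = P(outcome | unexposed) = 19/274 = 0.069343
Under exogeneity and monotonicity, PS = (p₁ − p₀)/(1 − p₀).
PS = (0.31586 − 0.069343) / 0.93066 ≈ 0.2649

PS ≈ 0.265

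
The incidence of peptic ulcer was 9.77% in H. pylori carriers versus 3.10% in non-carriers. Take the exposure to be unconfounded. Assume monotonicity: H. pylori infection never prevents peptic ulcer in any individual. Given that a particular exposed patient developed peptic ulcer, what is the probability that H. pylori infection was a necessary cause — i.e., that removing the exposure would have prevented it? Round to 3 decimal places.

PN ≈ 0.683

p₁ = 0.0977, p₀ = 0.031.
Under exogeneity and monotonicity, PN = (p₁ − p₀) / p₁.
PN = (0.0977 − 0.031) / 0.0977 = 0.0667 / 0.0977 ≈ 0.6827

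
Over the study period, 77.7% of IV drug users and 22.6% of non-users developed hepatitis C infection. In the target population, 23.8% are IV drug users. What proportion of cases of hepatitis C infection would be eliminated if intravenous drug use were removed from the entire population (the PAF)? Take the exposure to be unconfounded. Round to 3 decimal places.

PAF ≈ 0.367

p₁ = 0.777, p₀ = 0.226.
Overall risk P(Y=1) = π·p₁ + (1−π)·p₀ = 0.238×0.777 + 0.762×0.226 = 0.35714.
Under exogeneity, PAF = [P(Y=1) − p₀] / P(Y=1).
PAF = (0.35714 − 0.226) / 0.35714 ≈ 0.3672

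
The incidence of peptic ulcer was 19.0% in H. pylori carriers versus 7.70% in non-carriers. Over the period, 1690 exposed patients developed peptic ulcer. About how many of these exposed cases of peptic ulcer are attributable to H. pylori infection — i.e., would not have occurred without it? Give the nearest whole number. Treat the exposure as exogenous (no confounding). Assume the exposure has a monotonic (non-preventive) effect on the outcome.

about 1005 cases

p₁ = 0.19, p₀ = 0.077.
PN = (p₁ − p₀)/p₁ = (0.19 − 0.077) / 0.19 ≈ 0.59474.
Attributable cases ≈ PN × (exposed cases) = 0.59474 × 1690 ≈ 1005.11.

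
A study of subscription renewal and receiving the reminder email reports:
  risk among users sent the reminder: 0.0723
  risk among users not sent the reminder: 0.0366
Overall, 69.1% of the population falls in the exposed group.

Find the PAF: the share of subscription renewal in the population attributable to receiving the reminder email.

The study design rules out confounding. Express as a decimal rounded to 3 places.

PAF ≈ 0.403

Let p₁ = 0.0723, p₀ = 0.0366.
Overall risk P(Y=1) = π·p₁ + (1−π)·p₀ = 0.691×0.0723 + 0.309×0.0366 = 0.061269.
Under exogeneity, PAF = [P(Y=1) − p₀] / P(Y=1).
PAF = (0.061269 − 0.0366) / 0.061269 ≈ 0.4026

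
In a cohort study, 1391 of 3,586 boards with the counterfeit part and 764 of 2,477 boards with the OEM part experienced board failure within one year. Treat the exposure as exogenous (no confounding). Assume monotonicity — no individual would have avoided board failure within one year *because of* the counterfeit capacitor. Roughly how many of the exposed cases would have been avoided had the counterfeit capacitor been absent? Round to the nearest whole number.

about 285 cases

p₁ = P(outcome | exposed) = 1391/3586 = 0.3879
p₀ = P(outcome | unexposed) = 764/2477 = 0.30844
PN = (p₁ − p₀)/p₁ = (0.3879 − 0.30844) / 0.3879 ≈ 0.20485.
Attributable cases ≈ PN × (exposed cases) = 0.20485 × 1391 ≈ 284.94.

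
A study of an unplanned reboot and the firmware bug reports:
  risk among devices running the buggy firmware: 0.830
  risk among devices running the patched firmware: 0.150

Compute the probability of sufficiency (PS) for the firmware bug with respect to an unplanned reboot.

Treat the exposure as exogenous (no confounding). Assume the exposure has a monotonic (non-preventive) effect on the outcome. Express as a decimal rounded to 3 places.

PS ≈ 0.800

Let p₁ = 0.83, p₀ = 0.15.
Under exogeneity and monotonicity, PS = (p₁ − p₀) / (1 − p₀).
PS = (0.83 − 0.15) / (1 − 0.15) = 0.68 / 0.85 ≈ 0.8000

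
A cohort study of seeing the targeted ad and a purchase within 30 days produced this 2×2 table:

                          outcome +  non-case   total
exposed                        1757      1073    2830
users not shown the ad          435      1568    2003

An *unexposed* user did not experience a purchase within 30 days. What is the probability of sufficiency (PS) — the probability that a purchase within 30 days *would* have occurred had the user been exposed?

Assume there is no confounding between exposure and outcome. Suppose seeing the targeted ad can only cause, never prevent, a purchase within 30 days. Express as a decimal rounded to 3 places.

p₁ = P(outcome | exposed) = 1757/2830 = 0.62085
p₀ = P(outcome | unexposed) = 435/2003 = 0.21717
Under exogeneity and monotonicity, PS = (p₁ − p₀) / (1 − p₀).
PS = (0.62085 − 0.21717) / (1 − 0.21717) = 0.40367 / 0.78283 ≈ 0.5157

PS ≈ 0.516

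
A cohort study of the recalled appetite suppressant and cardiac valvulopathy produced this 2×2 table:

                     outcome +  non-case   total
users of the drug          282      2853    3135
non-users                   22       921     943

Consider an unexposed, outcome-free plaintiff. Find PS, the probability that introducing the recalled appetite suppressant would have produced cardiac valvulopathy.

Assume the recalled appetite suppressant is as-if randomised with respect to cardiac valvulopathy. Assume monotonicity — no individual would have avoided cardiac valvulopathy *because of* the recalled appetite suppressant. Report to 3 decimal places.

p₁ = P(outcome | exposed) = 282/3135 = 0.089952
p₀ = P(outcome | unexposed) = 22/943 = 0.02333
Under exogeneity and monotonicity, PS = (p₁ − p₀) / (1 − p₀).
PS = (0.089952 − 0.02333) / (1 − 0.02333) = 0.066622 / 0.97667 ≈ 0.0682

PS ≈ 0.068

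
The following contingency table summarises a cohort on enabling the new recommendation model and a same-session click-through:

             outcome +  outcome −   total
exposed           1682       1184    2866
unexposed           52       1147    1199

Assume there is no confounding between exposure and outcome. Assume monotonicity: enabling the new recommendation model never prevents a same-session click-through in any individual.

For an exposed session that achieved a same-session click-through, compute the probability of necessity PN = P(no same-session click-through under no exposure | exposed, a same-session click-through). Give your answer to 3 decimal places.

p₁ = P(outcome | exposed) = 1682/2866 = 0.58688
p₀ = P(outcome | unexposed) = 52/1199 = 0.043369
Under exogeneity and monotonicity, PN = (p₁ − p₀)/p₁.
PN = (0.58688 − 0.043369) / 0.58688 ≈ 0.9261

PN ≈ 0.926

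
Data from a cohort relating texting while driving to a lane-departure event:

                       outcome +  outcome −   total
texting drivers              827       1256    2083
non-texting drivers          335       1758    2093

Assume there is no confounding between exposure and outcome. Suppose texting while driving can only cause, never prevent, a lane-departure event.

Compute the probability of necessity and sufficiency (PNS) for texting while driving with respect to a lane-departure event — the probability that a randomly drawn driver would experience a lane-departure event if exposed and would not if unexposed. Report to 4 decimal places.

p₁ = P(outcome | exposed) = 827/2083 = 0.39702
p₀ = P(outcome | unexposed) = 335/2093 = 0.16006
Under exogeneity and monotonicity, PNS = p₁ − p₀.
PNS = 0.39702 − 0.16006 = 0.23697

PNS ≈ 0.2370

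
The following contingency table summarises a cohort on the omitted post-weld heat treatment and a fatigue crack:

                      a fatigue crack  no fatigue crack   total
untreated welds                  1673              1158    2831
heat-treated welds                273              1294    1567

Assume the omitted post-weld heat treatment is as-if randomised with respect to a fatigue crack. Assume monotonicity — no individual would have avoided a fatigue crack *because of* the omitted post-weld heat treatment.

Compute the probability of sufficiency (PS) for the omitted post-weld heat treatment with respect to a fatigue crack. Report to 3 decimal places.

p₁ = P(outcome | exposed) = 1673/2831 = 0.59096
p₀ = P(outcome | unexposed) = 273/1567 = 0.17422
Under exogeneity and monotonicity, PS = (p₁ − p₀)/(1 − p₀).
PS = (0.59096 − 0.17422) / 0.82578 ≈ 0.5047

PS ≈ 0.505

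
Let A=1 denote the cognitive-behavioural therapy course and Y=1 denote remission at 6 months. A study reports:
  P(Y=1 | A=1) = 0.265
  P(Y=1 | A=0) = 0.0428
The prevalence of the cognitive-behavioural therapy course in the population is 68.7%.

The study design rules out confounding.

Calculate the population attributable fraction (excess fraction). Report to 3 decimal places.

Let p₁ = 0.265, p₀ = 0.0428.
Overall risk P(Y=1) = π·p₁ + (1−π)·p₀ = 0.687×0.265 + 0.313×0.0428 = 0.19545.
Under exogeneity, PAF = [P(Y=1) − p₀] / P(Y=1).
PAF = (0.19545 − 0.0428) / 0.19545 ≈ 0.7810

PAF ≈ 0.781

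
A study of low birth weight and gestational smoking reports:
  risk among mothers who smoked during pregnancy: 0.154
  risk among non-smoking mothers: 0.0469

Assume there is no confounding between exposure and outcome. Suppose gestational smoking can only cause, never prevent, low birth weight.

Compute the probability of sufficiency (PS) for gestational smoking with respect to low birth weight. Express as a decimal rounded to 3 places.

PS ≈ 0.112

Let p₁ = 0.154, p₀ = 0.0469.
Under exogeneity and monotonicity, PS = (p₁ − p₀) / (1 − p₀).
PS = (0.154 − 0.0469) / (1 − 0.0469) = 0.1071 / 0.9531 ≈ 0.1124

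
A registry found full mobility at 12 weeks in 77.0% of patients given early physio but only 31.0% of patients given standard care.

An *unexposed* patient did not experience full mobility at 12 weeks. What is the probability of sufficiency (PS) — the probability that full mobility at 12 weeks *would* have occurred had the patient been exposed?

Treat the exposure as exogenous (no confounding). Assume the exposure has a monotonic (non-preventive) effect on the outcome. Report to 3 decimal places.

p₁ = 0.77, p₀ = 0.31.
Under exogeneity and monotonicity, PS = (p₁ − p₀) / (1 − p₀).
PS = (0.77 − 0.31) / (1 − 0.31) = 0.46 / 0.69 ≈ 0.6667

PS ≈ 0.667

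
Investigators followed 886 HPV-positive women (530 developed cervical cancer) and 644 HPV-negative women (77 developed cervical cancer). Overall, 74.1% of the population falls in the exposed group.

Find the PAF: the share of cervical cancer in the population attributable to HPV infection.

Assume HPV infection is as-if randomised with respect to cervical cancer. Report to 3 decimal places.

p₁ = P(outcome | exposed) = 530/886 = 0.59819
p₀ = P(outcome | unexposed) = 77/644 = 0.11957
Overall risk P(Y=1) = π·p₁ + (1−π)·p₀ = 0.741×0.59819 + 0.259×0.11957 = 0.47423.
Under exogeneity, PAF = [P(Y=1) − p₀] / P(Y=1).
PAF = (0.47423 − 0.11957) / 0.47423 ≈ 0.7479

PAF ≈ 0.748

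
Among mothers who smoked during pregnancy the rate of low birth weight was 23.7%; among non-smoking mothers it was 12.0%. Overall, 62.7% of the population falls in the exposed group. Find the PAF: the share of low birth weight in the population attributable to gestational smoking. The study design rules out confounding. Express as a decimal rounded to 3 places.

p₁ = 0.237, p₀ = 0.12.
Overall risk P(Y=1) = π·p₁ + (1−π)·p₀ = 0.627×0.237 + 0.373×0.12 = 0.19336.
Under exogeneity, PAF = [P(Y=1) − p₀] / P(Y=1).
PAF = (0.19336 − 0.12) / 0.19336 ≈ 0.3794

PAF ≈ 0.379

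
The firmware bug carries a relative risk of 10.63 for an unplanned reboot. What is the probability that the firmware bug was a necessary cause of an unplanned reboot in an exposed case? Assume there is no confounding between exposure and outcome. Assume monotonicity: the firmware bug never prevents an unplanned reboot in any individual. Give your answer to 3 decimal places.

Under exogeneity and monotonicity, PN = (RR − 1) / RR = 1 − 1/RR.
PN = (10.63 − 1) / 10.63 = 9.63 / 10.63 ≈ 0.9059

PN ≈ 0.906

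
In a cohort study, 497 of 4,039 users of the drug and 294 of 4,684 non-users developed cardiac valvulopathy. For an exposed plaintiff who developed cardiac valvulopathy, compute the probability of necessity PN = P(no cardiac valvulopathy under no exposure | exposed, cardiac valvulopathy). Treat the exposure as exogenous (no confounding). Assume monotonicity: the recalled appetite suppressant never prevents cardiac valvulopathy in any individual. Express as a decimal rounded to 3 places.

p₁ = P(outcome | exposed) = 497/4039 = 0.12305
p₀ = P(outcome | unexposed) = 294/4684 = 0.062767
Under exogeneity and monotonicity, PN = (p₁ − p₀) / p₁.
PN = (0.12305 − 0.062767) / 0.12305 = 0.060283 / 0.12305 ≈ 0.4899

PN ≈ 0.490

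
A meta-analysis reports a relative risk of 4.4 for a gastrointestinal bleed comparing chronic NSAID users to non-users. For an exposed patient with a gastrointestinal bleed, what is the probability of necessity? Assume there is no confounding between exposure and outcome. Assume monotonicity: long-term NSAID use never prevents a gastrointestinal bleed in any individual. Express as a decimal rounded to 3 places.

Under exogeneity and monotonicity, PN = (RR − 1) / RR = 1 − 1/RR.
PN = (4.4 − 1) / 4.4 = 3.4 / 4.4 ≈ 0.7727

PN ≈ 0.773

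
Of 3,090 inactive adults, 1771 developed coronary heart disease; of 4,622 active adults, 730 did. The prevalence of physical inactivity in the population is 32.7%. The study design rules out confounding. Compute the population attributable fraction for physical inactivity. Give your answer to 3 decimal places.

PAF ≈ 0.462

p₁ = P(outcome | exposed) = 1771/3090 = 0.57314
p₀ = P(outcome | unexposed) = 730/4622 = 0.15794
Overall risk P(Y=1) = π·p₁ + (1−π)·p₀ = 0.327×0.57314 + 0.673×0.15794 = 0.29371.
Under exogeneity, PAF = [P(Y=1) − p₀] / P(Y=1).
PAF = (0.29371 − 0.15794) / 0.29371 ≈ 0.4623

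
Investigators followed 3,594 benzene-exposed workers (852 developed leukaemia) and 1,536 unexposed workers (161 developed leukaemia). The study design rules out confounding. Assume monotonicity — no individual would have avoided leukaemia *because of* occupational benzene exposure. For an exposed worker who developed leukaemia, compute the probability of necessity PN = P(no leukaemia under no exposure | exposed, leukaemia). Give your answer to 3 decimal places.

PN ≈ 0.558

p₁ = P(outcome | exposed) = 852/3594 = 0.23706
p₀ = P(outcome | unexposed) = 161/1536 = 0.10482
Under exogeneity and monotonicity, PN = (p₁ − p₀) / p₁.
PN = (0.23706 − 0.10482) / 0.23706 = 0.13224 / 0.23706 ≈ 0.5578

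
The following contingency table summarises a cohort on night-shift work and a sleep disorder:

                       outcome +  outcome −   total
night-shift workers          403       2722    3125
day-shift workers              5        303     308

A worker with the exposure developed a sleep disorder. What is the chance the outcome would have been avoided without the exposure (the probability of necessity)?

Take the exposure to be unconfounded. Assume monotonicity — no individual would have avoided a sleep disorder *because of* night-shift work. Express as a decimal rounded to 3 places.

p₁ = P(outcome | exposed) = 403/3125 = 0.12896
p₀ = P(outcome | unexposed) = 5/308 = 0.016234
Under exogeneity and monotonicity, PN = (p₁ − p₀)/p₁.
PN = (0.12896 − 0.016234) / 0.12896 ≈ 0.8741

PN ≈ 0.874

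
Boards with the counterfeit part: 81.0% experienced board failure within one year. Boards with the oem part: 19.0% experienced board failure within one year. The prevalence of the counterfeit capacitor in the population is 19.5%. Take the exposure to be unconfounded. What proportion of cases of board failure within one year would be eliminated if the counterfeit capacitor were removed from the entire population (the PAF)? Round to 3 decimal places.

p₁ = 0.81, p₀ = 0.19.
Overall risk P(Y=1) = π·p₁ + (1−π)·p₀ = 0.195×0.81 + 0.805×0.19 = 0.3109.
Under exogeneity, PAF = [P(Y=1) − p₀] / P(Y=1).
PAF = (0.3109 − 0.19) / 0.3109 ≈ 0.3889

PAF ≈ 0.389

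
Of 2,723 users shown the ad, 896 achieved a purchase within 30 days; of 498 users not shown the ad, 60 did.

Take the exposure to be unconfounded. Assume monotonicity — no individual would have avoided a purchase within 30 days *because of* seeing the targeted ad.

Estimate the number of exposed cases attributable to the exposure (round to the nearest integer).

about 568 cases

p₁ = P(outcome | exposed) = 896/2723 = 0.32905
p₀ = P(outcome | unexposed) = 60/498 = 0.12048
PN = (p₁ − p₀)/p₁ = (0.32905 − 0.12048) / 0.32905 ≈ 0.63385.
Attributable cases ≈ PN × (exposed cases) = 0.63385 × 896 ≈ 567.93.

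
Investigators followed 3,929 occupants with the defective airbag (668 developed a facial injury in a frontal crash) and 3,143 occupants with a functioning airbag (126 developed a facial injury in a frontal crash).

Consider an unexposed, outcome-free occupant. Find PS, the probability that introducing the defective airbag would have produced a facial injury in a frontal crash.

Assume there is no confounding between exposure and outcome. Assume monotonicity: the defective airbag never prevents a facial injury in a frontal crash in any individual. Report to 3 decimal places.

p₁ = P(outcome | exposed) = 668/3929 = 0.17002
p₀ = P(outcome | unexposed) = 126/3143 = 0.040089
Under exogeneity and monotonicity, PS = (p₁ − p₀) / (1 − p₀).
PS = (0.17002 − 0.040089) / (1 − 0.040089) = 0.12993 / 0.95991 ≈ 0.1354

PS ≈ 0.135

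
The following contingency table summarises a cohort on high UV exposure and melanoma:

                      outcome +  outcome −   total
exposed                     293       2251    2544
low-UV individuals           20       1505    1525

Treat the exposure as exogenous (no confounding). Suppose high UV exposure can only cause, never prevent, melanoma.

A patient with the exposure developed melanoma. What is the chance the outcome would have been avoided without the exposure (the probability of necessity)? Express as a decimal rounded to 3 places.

PN ≈ 0.886

p₁ = P(outcome | exposed) = 293/2544 = 0.11517
p₀ = P(outcome | unexposed) = 20/1525 = 0.013115
Under exogeneity and monotonicity, PN = (p₁ − p₀)/p₁.
PN = (0.11517 − 0.013115) / 0.11517 ≈ 0.8861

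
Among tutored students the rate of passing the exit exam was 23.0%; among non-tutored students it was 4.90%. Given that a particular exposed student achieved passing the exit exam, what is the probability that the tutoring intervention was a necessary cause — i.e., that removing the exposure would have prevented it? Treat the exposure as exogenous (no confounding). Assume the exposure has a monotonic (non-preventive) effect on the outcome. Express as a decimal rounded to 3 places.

PN ≈ 0.787

p₁ = 0.23, p₀ = 0.049.
Under exogeneity and monotonicity, PN = (p₁ − p₀) / p₁.
PN = (0.23 − 0.049) / 0.23 = 0.181 / 0.23 ≈ 0.7870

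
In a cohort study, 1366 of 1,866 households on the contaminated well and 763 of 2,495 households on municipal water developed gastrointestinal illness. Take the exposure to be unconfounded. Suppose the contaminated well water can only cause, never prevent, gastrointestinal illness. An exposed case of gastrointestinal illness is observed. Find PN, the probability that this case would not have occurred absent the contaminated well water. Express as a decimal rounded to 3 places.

PN ≈ 0.582

p₁ = P(outcome | exposed) = 1366/1866 = 0.73205
p₀ = P(outcome | unexposed) = 763/2495 = 0.30581
Under exogeneity and monotonicity, PN = (p₁ − p₀) / p₁.
PN = (0.73205 − 0.30581) / 0.73205 = 0.42624 / 0.73205 ≈ 0.5823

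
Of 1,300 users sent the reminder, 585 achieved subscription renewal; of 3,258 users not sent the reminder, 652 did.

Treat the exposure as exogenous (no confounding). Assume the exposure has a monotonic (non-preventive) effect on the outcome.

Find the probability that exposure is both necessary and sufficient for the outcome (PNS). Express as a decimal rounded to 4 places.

PNS ≈ 0.2499

p₁ = P(outcome | exposed) = 585/1300 = 0.45
p₀ = P(outcome | unexposed) = 652/3258 = 0.20012
Under exogeneity and monotonicity, PNS = p₁ − p₀.
PNS = 0.45 − 0.20012 = 0.24988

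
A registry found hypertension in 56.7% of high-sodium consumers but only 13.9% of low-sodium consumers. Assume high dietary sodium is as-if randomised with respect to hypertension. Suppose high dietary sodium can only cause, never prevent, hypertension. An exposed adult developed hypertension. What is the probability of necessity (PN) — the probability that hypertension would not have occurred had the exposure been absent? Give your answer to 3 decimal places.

p₁ = 0.567, p₀ = 0.139.
Under exogeneity and monotonicity, PN = (p₁ − p₀) / p₁.
PN = (0.567 − 0.139) / 0.567 = 0.428 / 0.567 ≈ 0.7549

PN ≈ 0.755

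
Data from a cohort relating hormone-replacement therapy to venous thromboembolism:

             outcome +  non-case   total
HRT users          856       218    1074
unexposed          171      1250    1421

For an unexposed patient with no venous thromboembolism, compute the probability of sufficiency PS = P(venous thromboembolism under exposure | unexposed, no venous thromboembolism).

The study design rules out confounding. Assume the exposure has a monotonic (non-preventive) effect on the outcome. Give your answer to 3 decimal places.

PS ≈ 0.769

p₁ = P(outcome | exposed) = 856/1074 = 0.79702
p₀ = P(outcome | unexposed) = 171/1421 = 0.12034
Under exogeneity and monotonicity, PS = (p₁ − p₀) / (1 − p₀).
PS = (0.79702 − 0.12034) / (1 − 0.12034) = 0.67668 / 0.87966 ≈ 0.7693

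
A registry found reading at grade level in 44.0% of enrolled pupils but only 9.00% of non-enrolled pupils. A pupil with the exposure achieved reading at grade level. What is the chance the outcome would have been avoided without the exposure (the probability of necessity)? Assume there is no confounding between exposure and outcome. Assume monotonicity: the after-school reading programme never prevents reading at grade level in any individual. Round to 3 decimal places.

p₁ = 0.44, p₀ = 0.09.
Under exogeneity and monotonicity, PN = (p₁ − p₀) / p₁.
PN = (0.44 − 0.09) / 0.44 = 0.35 / 0.44 ≈ 0.7955

PN ≈ 0.795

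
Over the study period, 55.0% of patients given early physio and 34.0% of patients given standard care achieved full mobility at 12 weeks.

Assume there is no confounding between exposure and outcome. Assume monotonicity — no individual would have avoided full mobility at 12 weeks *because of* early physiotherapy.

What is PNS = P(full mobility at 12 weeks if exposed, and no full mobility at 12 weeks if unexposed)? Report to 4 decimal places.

p₁ = 0.55, p₀ = 0.34.
Under exogeneity and monotonicity, PNS = p₁ − p₀.
PNS = 0.55 − 0.34 = 0.21

PNS ≈ 0.2100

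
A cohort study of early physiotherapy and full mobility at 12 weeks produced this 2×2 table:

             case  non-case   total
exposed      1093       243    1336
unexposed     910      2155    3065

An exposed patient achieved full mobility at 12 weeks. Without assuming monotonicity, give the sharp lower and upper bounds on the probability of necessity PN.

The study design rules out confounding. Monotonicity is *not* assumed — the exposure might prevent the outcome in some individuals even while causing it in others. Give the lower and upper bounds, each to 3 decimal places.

0.637 ≤ PN ≤ 0.859

p₁ = P(outcome | exposed) = 1093/1336 = 0.81811
p₀ = P(outcome | unexposed) = 910/3065 = 0.2969
Under exogeneity alone the bounds on PN are max{0,(p₁−p₀)/p₁} ≤ PN ≤ min{1,(1−p₀)/p₁}.
  lower = (p₁ − p₀)/p₁ = 0.52121 / 0.81811 ≈ 0.6371
  upper = min{1, (1 − p₀)/p₁} = 0.7031 / 0.81811 ≈ 0.8594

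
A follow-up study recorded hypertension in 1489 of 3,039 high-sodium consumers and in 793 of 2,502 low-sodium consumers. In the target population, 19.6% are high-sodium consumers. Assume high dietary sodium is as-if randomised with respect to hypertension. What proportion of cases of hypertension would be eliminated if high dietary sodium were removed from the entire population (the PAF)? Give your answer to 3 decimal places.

p₁ = P(outcome | exposed) = 1489/3039 = 0.48996
p₀ = P(outcome | unexposed) = 793/2502 = 0.31695
Overall risk P(Y=1) = π·p₁ + (1−π)·p₀ = 0.196×0.48996 + 0.804×0.31695 = 0.35086.
Under exogeneity, PAF = [P(Y=1) − p₀] / P(Y=1).
PAF = (0.35086 − 0.31695) / 0.35086 ≈ 0.0967

PAF ≈ 0.097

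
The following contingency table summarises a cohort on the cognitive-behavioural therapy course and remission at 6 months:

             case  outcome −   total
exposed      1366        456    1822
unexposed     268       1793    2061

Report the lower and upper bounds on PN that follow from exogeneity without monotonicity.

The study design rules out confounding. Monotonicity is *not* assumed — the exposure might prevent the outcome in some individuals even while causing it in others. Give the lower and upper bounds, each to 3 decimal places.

0.827 ≤ PN ≤ 1.000

p₁ = P(outcome | exposed) = 1366/1822 = 0.74973
p₀ = P(outcome | unexposed) = 268/2061 = 0.13003
Under exogeneity alone the bounds on PN are max{0,(p₁−p₀)/p₁} ≤ PN ≤ min{1,(1−p₀)/p₁}.
  lower = (p₁ − p₀)/p₁ = 0.61969 / 0.74973 ≈ 0.8266
  upper = min{1, (1 − p₀)/p₁} = 0.86997 / 0.74973 ≈ 1.1604 → capped at 1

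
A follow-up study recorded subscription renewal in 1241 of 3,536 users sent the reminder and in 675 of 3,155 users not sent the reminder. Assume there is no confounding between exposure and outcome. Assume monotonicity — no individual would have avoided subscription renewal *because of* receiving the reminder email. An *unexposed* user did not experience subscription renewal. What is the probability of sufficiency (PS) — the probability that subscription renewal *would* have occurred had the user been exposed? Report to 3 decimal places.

p₁ = P(outcome | exposed) = 1241/3536 = 0.35096
p₀ = P(outcome | unexposed) = 675/3155 = 0.21395
Under exogeneity and monotonicity, PS = (p₁ − p₀) / (1 − p₀).
PS = (0.35096 − 0.21395) / (1 − 0.21395) = 0.13702 / 0.78605 ≈ 0.1743

PS ≈ 0.174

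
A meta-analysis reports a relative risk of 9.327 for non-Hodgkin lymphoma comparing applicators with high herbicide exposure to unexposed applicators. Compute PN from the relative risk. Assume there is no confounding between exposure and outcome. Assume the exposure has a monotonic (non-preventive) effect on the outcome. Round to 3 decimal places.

Under exogeneity and monotonicity, PN = (RR − 1) / RR = 1 − 1/RR.
PN = (9.327 − 1) / 9.327 = 8.327 / 9.327 ≈ 0.8928

PN ≈ 0.893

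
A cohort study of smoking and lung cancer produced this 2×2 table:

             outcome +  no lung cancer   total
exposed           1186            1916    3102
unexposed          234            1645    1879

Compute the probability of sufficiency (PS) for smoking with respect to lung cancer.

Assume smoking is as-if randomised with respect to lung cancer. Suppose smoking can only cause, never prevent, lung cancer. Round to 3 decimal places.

p₁ = P(outcome | exposed) = 1186/3102 = 0.38233
p₀ = P(outcome | unexposed) = 234/1879 = 0.12453
Under exogeneity and monotonicity, PS = (p₁ − p₀) / (1 − p₀).
PS = (0.38233 − 0.12453) / (1 − 0.12453) = 0.2578 / 0.87547 ≈ 0.2945

PS ≈ 0.294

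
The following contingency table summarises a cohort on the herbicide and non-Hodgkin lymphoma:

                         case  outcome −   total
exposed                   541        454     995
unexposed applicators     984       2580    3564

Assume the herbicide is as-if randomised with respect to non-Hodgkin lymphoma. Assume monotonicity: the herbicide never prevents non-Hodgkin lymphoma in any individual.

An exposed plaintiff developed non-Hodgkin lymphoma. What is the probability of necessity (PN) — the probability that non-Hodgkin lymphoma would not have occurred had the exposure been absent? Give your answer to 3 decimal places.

p₁ = P(outcome | exposed) = 541/995 = 0.54372
p₀ = P(outcome | unexposed) = 984/3564 = 0.27609
Under exogeneity and monotonicity, PN = (p₁ − p₀) / p₁.
PN = (0.54372 − 0.27609) / 0.54372 = 0.26762 / 0.54372 ≈ 0.4922

PN ≈ 0.492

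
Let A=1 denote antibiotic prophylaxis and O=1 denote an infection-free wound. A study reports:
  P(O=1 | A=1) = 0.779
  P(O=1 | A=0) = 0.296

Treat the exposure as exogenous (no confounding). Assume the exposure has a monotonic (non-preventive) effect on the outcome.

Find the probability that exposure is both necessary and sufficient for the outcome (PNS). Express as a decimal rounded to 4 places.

PNS ≈ 0.4830

Let p₁ = 0.779, p₀ = 0.296.
Under exogeneity and monotonicity, PNS = p₁ − p₀.
PNS = 0.779 − 0.296 = 0.483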